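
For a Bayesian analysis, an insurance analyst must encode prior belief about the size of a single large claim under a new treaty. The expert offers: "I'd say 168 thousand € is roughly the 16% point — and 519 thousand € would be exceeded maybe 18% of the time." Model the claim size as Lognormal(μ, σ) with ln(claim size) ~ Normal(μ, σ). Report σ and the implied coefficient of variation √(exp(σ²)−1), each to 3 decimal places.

If T ~ Lognormal(μ,σ) then ln T ~ Normal(μ,σ), so the p-quantile of ln T is μ + z_p·σ.
ln(168) = 5.124 and ln(519) = 6.252; z_{0.16} = -0.9945, z_{0.82} = 0.9154.
σ = (6.252 − 5.124)/(0.9154 − (-0.9945)) = 0.591.
μ = 5.124 − (-0.9945)·0.591 = 5.711.
CV = √(exp(σ²)−1) = √(exp(0.3488)−1) = 0.646.

σ ≈ 0.591, CV ≈ 0.646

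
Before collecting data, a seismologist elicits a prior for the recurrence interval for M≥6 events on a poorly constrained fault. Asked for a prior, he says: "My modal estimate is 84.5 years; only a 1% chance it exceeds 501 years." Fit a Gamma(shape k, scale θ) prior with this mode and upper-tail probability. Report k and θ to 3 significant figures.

Gamma(k,θ) with k>1 has mode (k−1)θ, so θ = 84.5/(k−1).
Need P(X < 501) = 0.99 with θ tied to k this way. Start at k = 2, θ = 84.5: P(X<501) ≈ 0.982.
Too low — raise k to concentrate. Iterating converges to k ≈ 2.17.
Then θ = 84.5/(2.17−1) ≈ 72.

k ≈ 2.17, θ ≈ 72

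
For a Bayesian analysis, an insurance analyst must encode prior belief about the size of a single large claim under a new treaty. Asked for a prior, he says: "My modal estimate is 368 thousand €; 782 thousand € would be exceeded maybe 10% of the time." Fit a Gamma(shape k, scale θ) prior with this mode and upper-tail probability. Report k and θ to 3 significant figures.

k ≈ 4.38, θ ≈ 109

Gamma(k,θ) with k>1 has mode (k−1)θ, so θ = 368/(k−1).
Need P(X < 782) = 0.9 with θ tied to k this way. Start at k = 2, θ = 368: P(X<782) ≈ 0.627.
Too low — raise k to concentrate. Iterating converges to k ≈ 4.38.
Then θ = 368/(4.38−1) ≈ 109.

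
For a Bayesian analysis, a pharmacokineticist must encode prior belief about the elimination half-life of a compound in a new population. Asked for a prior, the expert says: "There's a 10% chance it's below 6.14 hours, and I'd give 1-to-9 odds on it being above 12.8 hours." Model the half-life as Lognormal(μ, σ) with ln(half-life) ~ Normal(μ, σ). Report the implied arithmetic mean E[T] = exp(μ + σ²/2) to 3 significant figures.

If T ~ Lognormal(μ,σ) then ln T ~ Normal(μ,σ), so the p-quantile of ln T is μ + z_p·σ.
ln(6.14) = 1.815 and ln(12.8) = 2.549; z_{0.1} = -1.282, z_{0.9} = 1.282.
σ = (2.549 − 1.815)/(1.282 − (-1.282)) = 0.287.
μ = 1.815 − (-1.282)·0.287 = 2.182.
E[T] = exp(μ + σ²/2) = exp(2.182 + 0.0411) = 9.24 hours.

E[T] ≈ 9.24 hours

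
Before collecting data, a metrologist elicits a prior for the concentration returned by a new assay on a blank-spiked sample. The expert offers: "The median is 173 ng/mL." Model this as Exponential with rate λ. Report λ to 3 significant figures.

λ ≈ 0.00401

Exponential median = ln 2 / λ, so λ = ln 2 / 173.0 = 0.00401.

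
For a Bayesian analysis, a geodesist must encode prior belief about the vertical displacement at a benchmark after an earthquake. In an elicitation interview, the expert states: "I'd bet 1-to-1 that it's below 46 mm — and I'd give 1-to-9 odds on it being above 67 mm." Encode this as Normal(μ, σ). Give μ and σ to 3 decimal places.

μ = 46.000, σ = 16.386

For Normal(μ,σ), the p-quantile is μ + z_p·σ. Here z_{0.5} = 0, z_{0.9} = 1.282.
So 46 = μ + 0σ and 67 = μ + 1.282σ.
Subtracting: σ = (67 − 46)/(1.282 − (0)) = 16.386.
Then μ = 46 − (0)·16.386 = 46.000.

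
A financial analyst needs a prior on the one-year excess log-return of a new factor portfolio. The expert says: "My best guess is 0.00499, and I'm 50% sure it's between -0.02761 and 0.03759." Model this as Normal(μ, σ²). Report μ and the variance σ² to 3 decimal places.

μ = 0.005, σ² = 0.002

A symmetric 50% interval runs μ ± z·σ with z = 0.6745.
Half-width = 0.0326, so σ = 0.0326/0.6745 = 0.0483 and σ² = 0.002.
μ is the stated best guess, 0.005.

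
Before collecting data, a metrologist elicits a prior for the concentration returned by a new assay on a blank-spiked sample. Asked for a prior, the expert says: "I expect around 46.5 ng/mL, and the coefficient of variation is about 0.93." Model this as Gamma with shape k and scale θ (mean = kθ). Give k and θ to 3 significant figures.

For Gamma(k, scale θ): mean = kθ, variance = kθ², so CV = 1/√k.
CV = 0.93, hence k = 1/CV² = 1.16.
Then θ = mean/k = 46.5/1.16 = 40.2.

k ≈ 1.16, θ ≈ 40.2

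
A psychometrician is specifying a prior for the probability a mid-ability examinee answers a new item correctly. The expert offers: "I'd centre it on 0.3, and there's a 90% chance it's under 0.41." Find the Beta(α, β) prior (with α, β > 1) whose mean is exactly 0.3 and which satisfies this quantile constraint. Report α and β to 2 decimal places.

α ≈ 8.87, β ≈ 20.70

With mean 0.3 fixed, write α = 0.3s, β = 0.7s where s = α+β.
Need P(θ < 0.41) = 0.9 under Beta(0.3s, 0.7s). Normal approximation: (q−m)/√(m(1−m)/s) ≈ z_{0.9} = 1.28, so s ≈ 0.3·0.7·(1.28)²/(0.41−0.3)² = 28.5.
At s = 28.5: P(θ<0.41) ≈ 0.896. Adjusting to match 0.9 gives s ≈ 29.58.
So α = 0.3·29.58 ≈ 8.87, β = 0.7·29.58 ≈ 20.70.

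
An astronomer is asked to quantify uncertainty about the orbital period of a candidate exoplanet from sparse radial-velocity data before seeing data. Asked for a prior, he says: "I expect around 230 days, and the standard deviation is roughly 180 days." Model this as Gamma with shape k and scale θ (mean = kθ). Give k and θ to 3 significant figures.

k ≈ 1.63, θ ≈ 141

For Gamma(k, scale θ): mean = kθ, variance = kθ², so CV = 1/√k.
CV = SD/mean = 180/230 = 0.7826, hence k = 1/CV² = 1.63.
Then θ = mean/k = 230/1.63 = 141.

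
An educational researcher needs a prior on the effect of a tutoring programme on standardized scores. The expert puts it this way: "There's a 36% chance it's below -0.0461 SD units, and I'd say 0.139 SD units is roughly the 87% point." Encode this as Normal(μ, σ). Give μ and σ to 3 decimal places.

μ = -0.001, σ = 0.125

The p-quantile of Normal(μ,σ) is μ + z_p·σ, with z_{0.36} = -0.3585 and z_{0.87} = 1.126.
Eliminate σ: μ = (z₂·x₁ − z₁·x₂)/(z₂ − z₁) = (1.126·-0.0461 − (-0.3585)·0.139)/1.485 = -0.001.
Then σ = (x₂ − x₁)/(z₂ − z₁) = (0.139 − -0.0461)/1.485 = 0.125.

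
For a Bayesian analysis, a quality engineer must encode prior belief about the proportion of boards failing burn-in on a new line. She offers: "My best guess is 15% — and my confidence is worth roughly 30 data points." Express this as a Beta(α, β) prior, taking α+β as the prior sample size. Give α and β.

Under the effective-sample-size interpretation, Beta(α, β) has prior mean α/(α+β) and prior sample size α+β.
So α+β = 30 and α/(α+β) = 0.15, giving α = 0.15·30 = 4.5 and β = 30 − 4.5 = 25.5.

α = 4.5, β = 25.5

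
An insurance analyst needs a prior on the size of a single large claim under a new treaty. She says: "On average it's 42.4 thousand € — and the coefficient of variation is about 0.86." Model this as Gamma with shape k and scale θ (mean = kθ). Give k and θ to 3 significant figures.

k ≈ 1.35, θ ≈ 31.4

For Gamma(k, scale θ): mean = kθ, variance = kθ², so CV = 1/√k.
CV = 0.86, hence k = 1/CV² = 1.35.
Then θ = mean/k = 42.4/1.35 = 31.4.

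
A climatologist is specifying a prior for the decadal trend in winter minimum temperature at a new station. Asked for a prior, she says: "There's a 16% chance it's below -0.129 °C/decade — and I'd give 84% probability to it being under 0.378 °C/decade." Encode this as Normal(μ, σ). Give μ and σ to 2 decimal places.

The p-quantile of Normal(μ,σ) is μ + z_p·σ, with z_{0.16} = -0.9945 and z_{0.84} = 0.9945.
Eliminate σ: μ = (z₂·x₁ − z₁·x₂)/(z₂ − z₁) = (0.9945·-0.129 − (-0.9945)·0.378)/1.989 = 0.12.
Then σ = (x₂ − x₁)/(z₂ − z₁) = (0.378 − -0.129)/1.989 = 0.25.

μ = 0.12, σ = 0.25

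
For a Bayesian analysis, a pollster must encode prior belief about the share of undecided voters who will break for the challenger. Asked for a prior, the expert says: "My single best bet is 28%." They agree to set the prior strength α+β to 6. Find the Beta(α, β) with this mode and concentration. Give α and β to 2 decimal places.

For α,β > 1 the Beta mode is (α−1)/(α+β−2). With α+β = 6, the mode is (α−1)/4.
Set (α−1)/4 = 0.28 → α = 1 + 0.28·4 = 2.12.
β = 6 − α = 3.88.

α = 2.12, β = 3.88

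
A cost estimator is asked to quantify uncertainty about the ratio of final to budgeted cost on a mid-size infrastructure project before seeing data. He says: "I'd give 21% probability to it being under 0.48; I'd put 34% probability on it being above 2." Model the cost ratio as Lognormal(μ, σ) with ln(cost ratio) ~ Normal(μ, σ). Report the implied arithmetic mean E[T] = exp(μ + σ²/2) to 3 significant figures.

If T ~ Lognormal(μ,σ) then ln T ~ Normal(μ,σ), so the p-quantile of ln T is μ + z_p·σ.
ln(0.48) = -0.734 and ln(2) = 0.6931; z_{0.21} = -0.8064, z_{0.66} = 0.4125.
σ = (0.6931 − -0.734)/(0.4125 − (-0.8064)) = 1.171.
μ = -0.734 − (-0.8064)·1.171 = 0.210.
E[T] = exp(μ + σ²/2) = exp(0.210 + 0.6854) = 2.45.

E[T] ≈ 2.45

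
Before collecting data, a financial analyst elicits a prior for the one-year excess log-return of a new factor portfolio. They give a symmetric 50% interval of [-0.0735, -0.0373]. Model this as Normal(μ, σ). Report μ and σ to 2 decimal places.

A symmetric 50% interval runs μ ± z·σ with z = 0.6745.
Half-width = 0.0181, so σ = 0.0181/0.6745 = 0.03.
μ is the interval midpoint, -0.06.

μ = -0.06, σ = 0.03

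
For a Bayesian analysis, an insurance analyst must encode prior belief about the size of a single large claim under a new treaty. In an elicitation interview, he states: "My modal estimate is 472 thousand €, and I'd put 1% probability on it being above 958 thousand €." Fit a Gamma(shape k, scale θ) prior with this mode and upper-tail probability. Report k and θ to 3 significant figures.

k ≈ 10.8, θ ≈ 48.3

Gamma(k,θ) with k>1 has mode (k−1)θ, so θ = 472/(k−1).
Need P(X < 958) = 0.99 with θ tied to k this way. Start at k = 2, θ = 472: P(X<958) ≈ 0.602.
Too low — raise k to concentrate. Iterating converges to k ≈ 10.8.
Then θ = 472/(10.8−1) ≈ 48.3.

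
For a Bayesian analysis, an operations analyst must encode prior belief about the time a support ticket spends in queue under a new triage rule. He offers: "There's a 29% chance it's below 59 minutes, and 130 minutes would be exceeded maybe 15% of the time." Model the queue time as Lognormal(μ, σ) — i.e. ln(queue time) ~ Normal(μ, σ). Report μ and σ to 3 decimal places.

μ ≈ 4.353, σ ≈ 0.497

If T ~ Lognormal(μ,σ) then ln T ~ Normal(μ,σ), so the p-quantile of ln T is μ + z_p·σ.
ln(59) = 4.078 and ln(130) = 4.868; z_{0.29} = -0.5534, z_{0.85} = 1.036.
σ = (4.868 − 4.078)/(1.036 − (-0.5534)) = 0.497.
μ = 4.078 − (-0.5534)·0.497 = 4.353.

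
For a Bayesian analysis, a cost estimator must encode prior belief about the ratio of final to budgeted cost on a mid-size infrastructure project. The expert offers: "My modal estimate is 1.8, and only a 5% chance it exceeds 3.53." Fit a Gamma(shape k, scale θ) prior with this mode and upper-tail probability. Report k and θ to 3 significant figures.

k ≈ 7.12, θ ≈ 0.294

Gamma(k,θ) with k>1 has mode (k−1)θ, so θ = 1.8/(k−1).
Need P(X < 3.53) = 0.95 with θ tied to k this way. Start at k = 2, θ = 1.8: P(X<3.53) ≈ 0.583.
Too low — raise k to concentrate. Iterating converges to k ≈ 7.12.
Then θ = 1.8/(7.12−1) ≈ 0.294.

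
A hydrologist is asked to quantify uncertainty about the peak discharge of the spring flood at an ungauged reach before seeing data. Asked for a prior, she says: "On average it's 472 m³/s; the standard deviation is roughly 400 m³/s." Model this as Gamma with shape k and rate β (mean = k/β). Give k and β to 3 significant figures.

k ≈ 1.39, β ≈ 0.00295

For Gamma(k, rate β): mean = k/β, variance = k/β², so CV = 1/√k.
CV = SD/mean = 400/472 = 0.8475, hence k = 1/CV² = 1.39.
Then β = k/mean = 1.39/472 = 0.00295.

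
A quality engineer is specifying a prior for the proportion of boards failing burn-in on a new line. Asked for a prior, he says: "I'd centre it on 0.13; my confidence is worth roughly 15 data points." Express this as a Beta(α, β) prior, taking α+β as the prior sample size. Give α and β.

α = 1.95, β = 13.05

Under the effective-sample-size interpretation, Beta(α, β) has prior mean α/(α+β) and prior sample size α+β.
So α+β = 15 and α/(α+β) = 0.13, giving α = 0.13·15 = 1.95 and β = 15 − 1.95 = 13.05.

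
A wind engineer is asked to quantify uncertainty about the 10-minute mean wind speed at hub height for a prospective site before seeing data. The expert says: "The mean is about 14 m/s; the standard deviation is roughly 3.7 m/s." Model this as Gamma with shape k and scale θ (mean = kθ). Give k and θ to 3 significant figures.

k ≈ 14.3, θ ≈ 0.978

For Gamma(k, scale θ): mean = kθ, variance = kθ², so CV = 1/√k.
CV = SD/mean = 3.7/14 = 0.2643, hence k = 1/CV² = 14.3.
Then θ = mean/k = 14/14.3 = 0.978.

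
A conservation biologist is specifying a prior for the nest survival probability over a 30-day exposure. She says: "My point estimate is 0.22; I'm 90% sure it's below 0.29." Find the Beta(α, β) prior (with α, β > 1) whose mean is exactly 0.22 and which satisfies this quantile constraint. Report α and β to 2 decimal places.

α ≈ 13.23, β ≈ 46.91

With mean 0.22 fixed, write α = 0.22s, β = 0.78s where s = α+β.
Need P(θ < 0.29) = 0.9 under Beta(0.22s, 0.78s). Normal approximation: (q−m)/√(m(1−m)/s) ≈ z_{0.9} = 1.28, so s ≈ 0.22·0.78·(1.28)²/(0.29−0.22)² = 57.5.
At s = 57.5: P(θ<0.29) ≈ 0.895. Adjusting to match 0.9 gives s ≈ 60.14.
So α = 0.22·60.14 ≈ 13.23, β = 0.78·60.14 ≈ 46.91.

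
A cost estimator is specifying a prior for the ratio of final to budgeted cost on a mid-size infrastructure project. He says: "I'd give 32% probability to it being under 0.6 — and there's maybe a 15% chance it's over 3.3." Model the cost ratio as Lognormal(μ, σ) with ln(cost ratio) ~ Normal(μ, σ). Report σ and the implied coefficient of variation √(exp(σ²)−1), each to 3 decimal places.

If T ~ Lognormal(μ,σ) then ln T ~ Normal(μ,σ), so the p-quantile of ln T is μ + z_p·σ.
ln(0.6) = -0.5108 and ln(3.3) = 1.194; z_{0.32} = -0.4677, z_{0.85} = 1.036.
σ = (1.194 − -0.5108)/(1.036 − (-0.4677)) = 1.133.
μ = -0.5108 − (-0.4677)·1.133 = 0.019.
CV = √(exp(σ²)−1) = √(exp(1.2845)−1) = 1.616.

σ ≈ 1.133, CV ≈ 1.616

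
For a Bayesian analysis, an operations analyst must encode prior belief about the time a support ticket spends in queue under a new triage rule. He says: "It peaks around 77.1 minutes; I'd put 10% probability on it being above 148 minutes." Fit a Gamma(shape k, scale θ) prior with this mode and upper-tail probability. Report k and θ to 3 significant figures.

Gamma(k,θ) with k>1 has mode (k−1)θ, so θ = 77.1/(k−1).
Need P(X < 148) = 0.9 with θ tied to k this way. Start at k = 2, θ = 77.1: P(X<148) ≈ 0.572.
Too low — raise k to concentrate. Iterating converges to k ≈ 5.5.
Then θ = 77.1/(5.5−1) ≈ 17.1.

k ≈ 5.5, θ ≈ 17.1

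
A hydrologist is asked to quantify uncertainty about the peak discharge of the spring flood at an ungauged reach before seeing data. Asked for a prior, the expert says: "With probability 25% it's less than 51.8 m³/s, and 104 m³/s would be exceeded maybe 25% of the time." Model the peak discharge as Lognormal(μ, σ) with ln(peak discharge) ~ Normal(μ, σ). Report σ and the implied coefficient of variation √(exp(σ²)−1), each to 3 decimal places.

σ ≈ 0.517, CV ≈ 0.553

If T ~ Lognormal(μ,σ) then ln T ~ Normal(μ,σ), so the p-quantile of ln T is μ + z_p·σ.
ln(51.8) = 3.947 and ln(104) = 4.644; z_{0.25} = -0.6745, z_{0.75} = 0.6745.
σ = (4.644 − 3.947)/(0.6745 − (-0.6745)) = 0.517.
μ = 3.947 − (-0.6745)·0.517 = 4.296.
CV = √(exp(σ²)−1) = √(exp(0.2670)−1) = 0.553.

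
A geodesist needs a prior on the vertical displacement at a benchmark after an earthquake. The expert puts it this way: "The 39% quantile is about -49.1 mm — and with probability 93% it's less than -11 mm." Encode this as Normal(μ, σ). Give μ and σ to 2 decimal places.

μ = -43.04, σ = 21.71

The p-quantile of Normal(μ,σ) is μ + z_p·σ, with z_{0.39} = -0.2793 and z_{0.93} = 1.476.
Eliminate σ: μ = (z₂·x₁ − z₁·x₂)/(z₂ − z₁) = (1.476·-49.1 − (-0.2793)·-11)/1.755 = -43.04.
Then σ = (x₂ − x₁)/(z₂ − z₁) = (-11 − -49.1)/1.755 = 21.71.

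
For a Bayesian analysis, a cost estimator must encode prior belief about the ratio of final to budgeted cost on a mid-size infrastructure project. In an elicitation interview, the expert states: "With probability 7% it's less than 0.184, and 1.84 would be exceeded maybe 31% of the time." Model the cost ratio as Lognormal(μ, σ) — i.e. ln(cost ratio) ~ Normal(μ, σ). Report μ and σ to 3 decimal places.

μ ≈ 0.031, σ ≈ 1.168

If T ~ Lognormal(μ,σ) then ln T ~ Normal(μ,σ), so the p-quantile of ln T is μ + z_p·σ.
ln(0.184) = -1.693 and ln(1.84) = 0.6098; z_{0.07} = -1.476, z_{0.69} = 0.4959.
σ = (0.6098 − -1.693)/(0.4959 − (-1.476)) = 1.168.
μ = -1.693 − (-1.476)·1.168 = 0.031.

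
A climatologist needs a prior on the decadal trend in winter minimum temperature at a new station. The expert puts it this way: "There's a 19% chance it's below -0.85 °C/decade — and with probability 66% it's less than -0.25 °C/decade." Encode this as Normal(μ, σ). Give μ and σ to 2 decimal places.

The p-quantile of Normal(μ,σ) is μ + z_p·σ, with z_{0.19} = -0.8779 and z_{0.66} = 0.4125.
Eliminate σ: μ = (z₂·x₁ − z₁·x₂)/(z₂ − z₁) = (0.4125·-0.85 − (-0.8779)·-0.25)/1.29 = -0.44.
Then σ = (x₂ − x₁)/(z₂ − z₁) = (-0.25 − -0.85)/1.29 = 0.46.

μ = -0.44, σ = 0.46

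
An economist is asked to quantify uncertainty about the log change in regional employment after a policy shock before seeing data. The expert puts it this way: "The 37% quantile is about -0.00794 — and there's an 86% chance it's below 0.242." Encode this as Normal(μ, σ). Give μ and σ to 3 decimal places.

The p-quantile of Normal(μ,σ) is μ + z_p·σ, with z_{0.37} = -0.3319 and z_{0.86} = 1.08.
Eliminate σ: μ = (z₂·x₁ − z₁·x₂)/(z₂ − z₁) = (1.08·-0.00794 − (-0.3319)·0.242)/1.412 = 0.051.
Then σ = (x₂ − x₁)/(z₂ − z₁) = (0.242 − -0.00794)/1.412 = 0.177.

μ = 0.051, σ = 0.177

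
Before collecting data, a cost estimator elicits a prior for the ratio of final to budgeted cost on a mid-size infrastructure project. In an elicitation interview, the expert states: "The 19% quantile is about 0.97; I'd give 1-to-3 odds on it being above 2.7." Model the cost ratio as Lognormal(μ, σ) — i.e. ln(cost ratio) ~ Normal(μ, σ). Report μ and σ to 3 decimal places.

If T ~ Lognormal(μ,σ) then ln T ~ Normal(μ,σ), so the p-quantile of ln T is μ + z_p·σ.
ln(0.97) = -0.03046 and ln(2.7) = 0.9933; z_{0.19} = -0.8779, z_{0.75} = 0.6745.
σ = (0.9933 − -0.03046)/(0.6745 − (-0.8779)) = 0.659.
μ = -0.03046 − (-0.8779)·0.659 = 0.548.

μ ≈ 0.548, σ ≈ 0.659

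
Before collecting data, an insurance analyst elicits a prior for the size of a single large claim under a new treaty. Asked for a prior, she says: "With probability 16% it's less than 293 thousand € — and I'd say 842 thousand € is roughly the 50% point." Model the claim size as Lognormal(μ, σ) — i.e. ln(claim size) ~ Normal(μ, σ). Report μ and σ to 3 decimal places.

If T ~ Lognormal(μ,σ) then ln T ~ Normal(μ,σ), so the p-quantile of ln T is μ + z_p·σ.
ln(293) = 5.68 and ln(842) = 6.736; z_{0.16} = -0.9945, z_{0.5} = 0.
σ = (6.736 − 5.68)/(0 − (-0.9945)) = 1.061.
μ = 5.68 − (-0.9945)·1.061 = 6.736.

μ ≈ 6.736, σ ≈ 1.061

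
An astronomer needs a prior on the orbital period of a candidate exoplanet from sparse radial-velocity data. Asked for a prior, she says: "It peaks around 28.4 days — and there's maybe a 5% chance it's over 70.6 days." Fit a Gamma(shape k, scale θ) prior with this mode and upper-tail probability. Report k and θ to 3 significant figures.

k ≈ 4.28, θ ≈ 8.67

Gamma(k,θ) with k>1 has mode (k−1)θ, so θ = 28.4/(k−1).
Need P(X < 70.6) = 0.95 with θ tied to k this way. Start at k = 2, θ = 28.4: P(X<70.6) ≈ 0.710.
Too low — raise k to concentrate. Iterating converges to k ≈ 4.28.
Then θ = 28.4/(4.28−1) ≈ 8.67.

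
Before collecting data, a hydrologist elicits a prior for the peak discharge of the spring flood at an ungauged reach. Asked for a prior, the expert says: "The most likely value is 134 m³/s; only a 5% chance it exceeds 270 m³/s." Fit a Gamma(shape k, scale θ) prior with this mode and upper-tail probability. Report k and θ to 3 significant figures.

Gamma(k,θ) with k>1 has mode (k−1)θ, so θ = 134/(k−1).
Need P(X < 270) = 0.95 with θ tied to k this way. Start at k = 2, θ = 134: P(X<270) ≈ 0.598.
Too low — raise k to concentrate. Iterating converges to k ≈ 6.64.
Then θ = 134/(6.64−1) ≈ 23.7.

k ≈ 6.64, θ ≈ 23.7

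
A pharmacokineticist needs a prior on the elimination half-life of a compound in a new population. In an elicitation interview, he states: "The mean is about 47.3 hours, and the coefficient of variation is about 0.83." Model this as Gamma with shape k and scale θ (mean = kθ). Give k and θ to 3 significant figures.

For Gamma(k, scale θ): mean = kθ, variance = kθ², so CV = 1/√k.
CV = 0.83, hence k = 1/CV² = 1.45.
Then θ = mean/k = 47.3/1.45 = 32.6.

k ≈ 1.45, θ ≈ 32.6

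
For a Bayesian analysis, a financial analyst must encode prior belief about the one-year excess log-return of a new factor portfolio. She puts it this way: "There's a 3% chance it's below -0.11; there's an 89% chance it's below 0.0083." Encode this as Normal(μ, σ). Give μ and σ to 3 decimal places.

μ = -0.038, σ = 0.038

For Normal(μ,σ), the p-quantile is μ + z_p·σ. Here z_{0.03} = -1.881, z_{0.89} = 1.227.
So -0.11 = μ − 1.881σ and 0.0083 = μ + 1.227σ.
Subtracting: σ = (0.0083 − -0.11)/(1.227 − (-1.881)) = 0.038.
Then μ = -0.11 − (-1.881)·0.038 = -0.038.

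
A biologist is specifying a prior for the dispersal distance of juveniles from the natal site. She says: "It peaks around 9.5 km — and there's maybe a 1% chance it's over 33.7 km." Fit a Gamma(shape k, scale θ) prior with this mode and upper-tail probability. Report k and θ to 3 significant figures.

Gamma(k,θ) with k>1 has mode (k−1)θ, so θ = 9.5/(k−1).
Need P(X < 33.7) = 0.99 with θ tied to k this way. Start at k = 2, θ = 9.5: P(X<33.7) ≈ 0.869.
Too low — raise k to concentrate. Iterating converges to k ≈ 3.69.
Then θ = 9.5/(3.69−1) ≈ 3.53.

k ≈ 3.69, θ ≈ 3.53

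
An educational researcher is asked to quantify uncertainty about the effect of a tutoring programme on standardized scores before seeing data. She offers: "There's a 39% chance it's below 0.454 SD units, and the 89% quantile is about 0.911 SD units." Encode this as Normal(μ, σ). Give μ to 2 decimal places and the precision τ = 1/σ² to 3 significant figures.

For Normal(μ,σ), the p-quantile is μ + z_p·σ. Here z_{0.39} = -0.2793, z_{0.89} = 1.227.
So 0.454 = μ − 0.2793σ and 0.911 = μ + 1.227σ.
Subtracting: σ = (0.911 − 0.454)/(1.227 − (-0.2793)) = 0.30.
Then μ = 0.454 − (-0.2793)·0.30 = 0.54.
Precision τ = 1/σ² = 1/0.3035² = 10.9.

μ = 0.54, τ = 10.9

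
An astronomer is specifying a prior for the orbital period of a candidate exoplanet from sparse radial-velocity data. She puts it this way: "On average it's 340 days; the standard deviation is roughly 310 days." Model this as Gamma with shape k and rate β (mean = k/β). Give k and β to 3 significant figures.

For Gamma(k, rate β): mean = k/β, variance = k/β², so CV = 1/√k.
CV = SD/mean = 310/340 = 0.9118, hence k = 1/CV² = 1.2.
Then β = k/mean = 1.2/340 = 0.00354.

k ≈ 1.2, β ≈ 0.00354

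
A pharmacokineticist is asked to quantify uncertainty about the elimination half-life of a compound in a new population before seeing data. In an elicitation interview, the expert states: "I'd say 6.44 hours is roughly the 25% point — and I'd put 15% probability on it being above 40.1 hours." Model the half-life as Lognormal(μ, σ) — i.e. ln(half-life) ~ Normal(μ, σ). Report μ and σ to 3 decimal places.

μ ≈ 2.584, σ ≈ 1.069

If T ~ Lognormal(μ,σ) then ln T ~ Normal(μ,σ), so the p-quantile of ln T is μ + z_p·σ.
ln(6.44) = 1.863 and ln(40.1) = 3.691; z_{0.25} = -0.6745, z_{0.85} = 1.036.
σ = (3.691 − 1.863)/(1.036 − (-0.6745)) = 1.069.
μ = 1.863 − (-0.6745)·1.069 = 2.584.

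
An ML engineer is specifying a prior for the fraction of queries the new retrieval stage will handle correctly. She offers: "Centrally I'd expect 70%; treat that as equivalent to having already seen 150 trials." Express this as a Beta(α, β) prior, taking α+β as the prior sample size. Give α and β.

α = 105, β = 45

Under the effective-sample-size interpretation, Beta(α, β) has prior mean α/(α+β) and prior sample size α+β.
So α+β = 150 and α/(α+β) = 0.7, giving α = 0.7·150 = 105 and β = 150 − 105 = 45.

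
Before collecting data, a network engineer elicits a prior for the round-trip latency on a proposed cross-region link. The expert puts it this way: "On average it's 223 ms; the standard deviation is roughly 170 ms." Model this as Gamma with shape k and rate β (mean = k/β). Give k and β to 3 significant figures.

For Gamma(k, rate β): mean = k/β, variance = k/β², so CV = 1/√k.
CV = SD/mean = 170/223 = 0.7623, hence k = 1/CV² = 1.72.
Then β = k/mean = 1.72/223 = 0.00772.

k ≈ 1.72, β ≈ 0.00772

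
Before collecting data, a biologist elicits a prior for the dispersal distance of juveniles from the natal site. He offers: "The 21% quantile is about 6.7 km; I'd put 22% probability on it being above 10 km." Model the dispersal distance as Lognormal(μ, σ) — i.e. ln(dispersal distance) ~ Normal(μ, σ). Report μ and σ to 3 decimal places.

μ ≈ 2.107, σ ≈ 0.254

If T ~ Lognormal(μ,σ) then ln T ~ Normal(μ,σ), so the p-quantile of ln T is μ + z_p·σ.
ln(6.7) = 1.902 and ln(10) = 2.303; z_{0.21} = -0.8064, z_{0.78} = 0.7722.
σ = (2.303 − 1.902)/(0.7722 − (-0.8064)) = 0.254.
μ = 1.902 − (-0.8064)·0.254 = 2.107.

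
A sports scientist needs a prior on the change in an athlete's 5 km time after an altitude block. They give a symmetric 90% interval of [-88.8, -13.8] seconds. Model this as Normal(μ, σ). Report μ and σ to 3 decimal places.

A symmetric 90% interval runs μ ± z·σ with z = 1.645.
Half-width = 37.5, so σ = 37.5/1.645 = 22.798.
μ is the interval midpoint, -51.300.

μ = -51.300, σ = 22.798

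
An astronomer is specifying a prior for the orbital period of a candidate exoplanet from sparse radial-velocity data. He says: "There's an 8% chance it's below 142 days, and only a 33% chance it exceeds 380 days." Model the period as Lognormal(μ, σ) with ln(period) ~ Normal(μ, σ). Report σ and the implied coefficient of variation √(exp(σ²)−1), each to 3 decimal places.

If T ~ Lognormal(μ,σ) then ln T ~ Normal(μ,σ), so the p-quantile of ln T is μ + z_p·σ.
ln(142) = 4.956 and ln(380) = 5.94; z_{0.08} = -1.405, z_{0.67} = 0.4399.
σ = (5.94 − 4.956)/(0.4399 − (-1.405)) = 0.534.
μ = 4.956 − (-1.405)·0.534 = 5.705.
CV = √(exp(σ²)−1) = √(exp(0.2846)−1) = 0.574.

σ ≈ 0.534, CV ≈ 0.574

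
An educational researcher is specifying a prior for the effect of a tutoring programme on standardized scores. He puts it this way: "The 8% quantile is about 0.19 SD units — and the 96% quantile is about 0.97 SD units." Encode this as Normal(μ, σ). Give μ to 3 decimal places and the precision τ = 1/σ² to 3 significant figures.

μ = 0.537, τ = 16.4

The p-quantile of Normal(μ,σ) is μ + z_p·σ, with z_{0.08} = -1.405 and z_{0.96} = 1.751.
Eliminate σ: μ = (z₂·x₁ − z₁·x₂)/(z₂ − z₁) = (1.751·0.19 − (-1.405)·0.97)/3.156 = 0.537.
Then σ = (x₂ − x₁)/(z₂ − z₁) = (0.97 − 0.19)/3.156 = 0.247.
Precision τ = 1/σ² = 1/0.2472² = 16.4.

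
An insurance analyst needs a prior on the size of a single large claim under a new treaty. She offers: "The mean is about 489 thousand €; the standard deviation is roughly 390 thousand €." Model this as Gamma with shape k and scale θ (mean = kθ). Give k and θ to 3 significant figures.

k ≈ 1.57, θ ≈ 311

For Gamma(k, scale θ): mean = kθ, variance = kθ², so CV = 1/√k.
CV = SD/mean = 390/489 = 0.7975, hence k = 1/CV² = 1.57.
Then θ = mean/k = 489/1.57 = 311.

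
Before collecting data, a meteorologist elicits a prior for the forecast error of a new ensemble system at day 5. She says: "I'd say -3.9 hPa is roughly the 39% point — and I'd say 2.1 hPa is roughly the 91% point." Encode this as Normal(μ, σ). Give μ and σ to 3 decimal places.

The p-quantile of Normal(μ,σ) is μ + z_p·σ, with z_{0.39} = -0.2793 and z_{0.91} = 1.341.
Eliminate σ: μ = (z₂·x₁ − z₁·x₂)/(z₂ − z₁) = (1.341·-3.9 − (-0.2793)·2.1)/1.62 = -2.866.
Then σ = (x₂ − x₁)/(z₂ − z₁) = (2.1 − -3.9)/1.62 = 3.704.

μ = -2.866, σ = 3.704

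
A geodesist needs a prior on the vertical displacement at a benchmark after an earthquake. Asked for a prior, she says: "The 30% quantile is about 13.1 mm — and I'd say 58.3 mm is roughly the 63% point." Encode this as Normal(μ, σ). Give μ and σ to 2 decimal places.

μ = 40.78, σ = 52.79

For Normal(μ,σ), the p-quantile is μ + z_p·σ. Here z_{0.3} = -0.5244, z_{0.63} = 0.3319.
So 13.1 = μ − 0.5244σ and 58.3 = μ + 0.3319σ.
Subtracting: σ = (58.3 − 13.1)/(0.3319 − (-0.5244)) = 52.79.
Then μ = 13.1 − (-0.5244)·52.79 = 40.78.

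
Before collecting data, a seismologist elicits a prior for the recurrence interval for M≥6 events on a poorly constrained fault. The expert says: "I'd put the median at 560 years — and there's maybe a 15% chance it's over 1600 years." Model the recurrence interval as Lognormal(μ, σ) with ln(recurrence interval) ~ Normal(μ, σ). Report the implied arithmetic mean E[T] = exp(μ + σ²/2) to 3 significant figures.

If T ~ Lognormal(μ,σ) then ln T ~ Normal(μ,σ), so the p-quantile of ln T is μ + z_p·σ.
ln(560) = 6.328 and ln(1600) = 7.378; z_{0.5} = 0, z_{0.85} = 1.036.
σ = (7.378 − 6.328)/(1.036 − (0)) = 1.013.
μ = 6.328 − (0)·1.013 = 6.328.
E[T] = exp(μ + σ²/2) = exp(6.328 + 0.5130) = 935 years.

E[T] ≈ 935 years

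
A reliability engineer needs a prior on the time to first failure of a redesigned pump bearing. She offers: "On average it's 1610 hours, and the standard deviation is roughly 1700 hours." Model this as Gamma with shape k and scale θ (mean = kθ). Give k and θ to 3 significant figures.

For Gamma(k, scale θ): mean = kθ, variance = kθ², so CV = 1/√k.
CV = SD/mean = 1700/1610 = 1.056, hence k = 1/CV² = 0.897.
Then θ = mean/k = 1610/0.897 = 1800.

k ≈ 0.897, θ ≈ 1800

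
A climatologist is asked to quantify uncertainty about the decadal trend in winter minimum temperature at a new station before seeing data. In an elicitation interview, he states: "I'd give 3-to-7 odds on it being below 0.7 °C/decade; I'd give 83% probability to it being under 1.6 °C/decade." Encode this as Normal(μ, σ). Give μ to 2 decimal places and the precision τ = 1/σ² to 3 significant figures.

The p-quantile of Normal(μ,σ) is μ + z_p·σ, with z_{0.3} = -0.5244 and z_{0.83} = 0.9542.
Eliminate σ: μ = (z₂·x₁ − z₁·x₂)/(z₂ − z₁) = (0.9542·0.7 − (-0.5244)·1.6)/1.479 = 1.02.
Then σ = (x₂ − x₁)/(z₂ − z₁) = (1.6 − 0.7)/1.479 = 0.61.
Precision τ = 1/σ² = 1/0.6087² = 2.7.

μ = 1.02, τ = 2.7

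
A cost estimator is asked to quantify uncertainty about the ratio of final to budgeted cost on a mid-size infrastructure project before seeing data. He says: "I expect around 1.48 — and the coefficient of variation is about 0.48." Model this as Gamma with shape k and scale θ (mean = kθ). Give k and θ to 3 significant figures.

For Gamma(k, scale θ): mean = kθ, variance = kθ², so CV = 1/√k.
CV = 0.48, hence k = 1/CV² = 4.34.
Then θ = mean/k = 1.48/4.34 = 0.341.

k ≈ 4.34, θ ≈ 0.341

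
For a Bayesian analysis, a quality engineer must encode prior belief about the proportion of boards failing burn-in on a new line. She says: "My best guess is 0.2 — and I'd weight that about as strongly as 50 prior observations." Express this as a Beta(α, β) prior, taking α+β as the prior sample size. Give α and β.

Under the effective-sample-size interpretation, Beta(α, β) has prior mean α/(α+β) and prior sample size α+β.
So α+β = 50 and α/(α+β) = 0.2, giving α = 0.2·50 = 10 and β = 50 − 10 = 40.

α = 10, β = 40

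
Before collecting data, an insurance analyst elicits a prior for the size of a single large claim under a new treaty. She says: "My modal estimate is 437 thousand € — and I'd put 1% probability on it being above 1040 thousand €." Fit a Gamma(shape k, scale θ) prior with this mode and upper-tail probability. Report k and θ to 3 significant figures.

Gamma(k,θ) with k>1 has mode (k−1)θ, so θ = 437/(k−1).
Need P(X < 1040) = 0.99 with θ tied to k this way. Start at k = 2, θ = 437: P(X<1040) ≈ 0.687.
Too low — raise k to concentrate. Iterating converges to k ≈ 7.31.
Then θ = 437/(7.31−1) ≈ 69.3.

k ≈ 7.31, θ ≈ 69.3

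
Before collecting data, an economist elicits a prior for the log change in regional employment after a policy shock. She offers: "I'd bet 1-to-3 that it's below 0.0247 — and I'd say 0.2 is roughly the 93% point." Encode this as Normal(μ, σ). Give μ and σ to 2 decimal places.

μ = 0.08, σ = 0.08

For Normal(μ,σ), the p-quantile is μ + z_p·σ. Here z_{0.25} = -0.6745, z_{0.93} = 1.476.
So 0.0247 = μ − 0.6745σ and 0.2 = μ + 1.476σ.
Subtracting: σ = (0.2 − 0.0247)/(1.476 − (-0.6745)) = 0.08.
Then μ = 0.0247 − (-0.6745)·0.08 = 0.08.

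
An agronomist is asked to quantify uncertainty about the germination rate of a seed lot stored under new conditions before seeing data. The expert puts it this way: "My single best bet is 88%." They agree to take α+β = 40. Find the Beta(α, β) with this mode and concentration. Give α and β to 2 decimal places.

α = 34.44, β = 5.56

For α,β > 1 the Beta mode is (α−1)/(α+β−2). With α+β = 40, the mode is (α−1)/38.
Set (α−1)/38 = 0.88 → α = 1 + 0.88·38 = 34.44.
β = 40 − α = 5.56.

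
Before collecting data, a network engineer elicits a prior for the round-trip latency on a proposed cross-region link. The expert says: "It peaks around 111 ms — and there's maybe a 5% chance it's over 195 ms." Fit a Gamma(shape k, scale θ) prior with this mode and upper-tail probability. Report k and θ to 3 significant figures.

Gamma(k,θ) with k>1 has mode (k−1)θ, so θ = 111/(k−1).
Need P(X < 195) = 0.95 with θ tied to k this way. Start at k = 2, θ = 111: P(X<195) ≈ 0.524.
Too low — raise k to concentrate. Iterating converges to k ≈ 9.79.
Then θ = 111/(9.79−1) ≈ 12.6.

k ≈ 9.79, θ ≈ 12.6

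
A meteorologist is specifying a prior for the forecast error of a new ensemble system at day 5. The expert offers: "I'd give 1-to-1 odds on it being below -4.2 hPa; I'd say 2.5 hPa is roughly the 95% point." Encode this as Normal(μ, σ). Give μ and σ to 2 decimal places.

μ = -4.20, σ = 4.07

The p-quantile of Normal(μ,σ) is μ + z_p·σ, with z_{0.5} = 0 and z_{0.95} = 1.645.
Eliminate σ: μ = (z₂·x₁ − z₁·x₂)/(z₂ − z₁) = (1.645·-4.2 − (0)·2.5)/1.645 = -4.20.
Then σ = (x₂ − x₁)/(z₂ − z₁) = (2.5 − -4.2)/1.645 = 4.07.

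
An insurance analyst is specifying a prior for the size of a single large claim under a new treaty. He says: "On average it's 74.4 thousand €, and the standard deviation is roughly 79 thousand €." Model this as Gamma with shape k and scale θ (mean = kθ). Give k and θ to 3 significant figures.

For Gamma(k, scale θ): mean = kθ, variance = kθ², so CV = 1/√k.
CV = SD/mean = 79/74.4 = 1.062, hence k = 1/CV² = 0.887.
Then θ = mean/k = 74.4/0.887 = 83.9.

k ≈ 0.887, θ ≈ 83.9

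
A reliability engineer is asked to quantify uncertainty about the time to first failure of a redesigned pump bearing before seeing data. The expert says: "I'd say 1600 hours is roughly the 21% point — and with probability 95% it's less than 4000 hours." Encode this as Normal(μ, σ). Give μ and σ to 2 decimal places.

For Normal(μ,σ), the p-quantile is μ + z_p·σ. Here z_{0.21} = -0.8064, z_{0.95} = 1.645.
So 1600 = μ − 0.8064σ and 4000 = μ + 1.645σ.
Subtracting: σ = (4000 − 1600)/(1.645 − (-0.8064)) = 979.08.
Then μ = 1600 − (-0.8064)·979.08 = 2389.55.

μ = 2389.55, σ = 979.08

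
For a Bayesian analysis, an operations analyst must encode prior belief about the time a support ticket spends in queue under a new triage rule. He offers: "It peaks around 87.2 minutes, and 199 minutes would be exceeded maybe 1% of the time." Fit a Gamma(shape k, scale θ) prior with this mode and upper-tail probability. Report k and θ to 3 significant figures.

Gamma(k,θ) with k>1 has mode (k−1)θ, so θ = 87.2/(k−1).
Need P(X < 199) = 0.99 with θ tied to k this way. Start at k = 2, θ = 87.2: P(X<199) ≈ 0.665.
Too low — raise k to concentrate. Iterating converges to k ≈ 8.03.
Then θ = 87.2/(8.03−1) ≈ 12.4.

k ≈ 8.03, θ ≈ 12.4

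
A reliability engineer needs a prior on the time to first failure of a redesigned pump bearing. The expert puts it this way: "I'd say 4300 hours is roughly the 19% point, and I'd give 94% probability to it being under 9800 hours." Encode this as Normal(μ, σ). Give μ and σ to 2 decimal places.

The p-quantile of Normal(μ,σ) is μ + z_p·σ, with z_{0.19} = -0.8779 and z_{0.94} = 1.555.
Eliminate σ: μ = (z₂·x₁ − z₁·x₂)/(z₂ − z₁) = (1.555·4300 − (-0.8779)·9800)/2.433 = 6284.83.
Then σ = (x₂ − x₁)/(z₂ − z₁) = (9800 − 4300)/2.433 = 2260.89.

μ = 6284.83, σ = 2260.89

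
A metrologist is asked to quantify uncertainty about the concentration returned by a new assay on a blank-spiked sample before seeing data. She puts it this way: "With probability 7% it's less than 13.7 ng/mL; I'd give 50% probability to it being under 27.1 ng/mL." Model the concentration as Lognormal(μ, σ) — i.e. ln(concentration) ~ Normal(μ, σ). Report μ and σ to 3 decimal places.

If T ~ Lognormal(μ,σ) then ln T ~ Normal(μ,σ), so the p-quantile of ln T is μ + z_p·σ.
ln(13.7) = 2.617 and ln(27.1) = 3.3; z_{0.07} = -1.476, z_{0.5} = 0.
σ = (3.3 − 2.617)/(0 − (-1.476)) = 0.462.
μ = 2.617 − (-1.476)·0.462 = 3.300.

μ ≈ 3.300, σ ≈ 0.462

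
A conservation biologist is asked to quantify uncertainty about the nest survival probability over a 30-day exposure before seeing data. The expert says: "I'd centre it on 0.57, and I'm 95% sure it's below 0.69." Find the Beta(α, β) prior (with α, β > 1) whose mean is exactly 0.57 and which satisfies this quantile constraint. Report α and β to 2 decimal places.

With mean 0.57 fixed, write α = 0.57s, β = 0.43s where s = α+β.
Need P(θ < 0.69) = 0.95 under Beta(0.57s, 0.43s). Normal approximation: (q−m)/√(m(1−m)/s) ≈ z_{0.95} = 1.64, so s ≈ 0.57·0.43·(1.64)²/(0.69−0.57)² = 46.1.
At s = 46.1: P(θ<0.69) ≈ 0.954. Adjusting to match 0.95 gives s ≈ 43.78.
So α = 0.57·43.78 ≈ 24.95, β = 0.43·43.78 ≈ 18.82.

α ≈ 24.95, β ≈ 18.82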